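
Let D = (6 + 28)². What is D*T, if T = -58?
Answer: -67048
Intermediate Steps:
D = 1156 (D = 34² = 1156)
D*T = 1156*(-58) = -67048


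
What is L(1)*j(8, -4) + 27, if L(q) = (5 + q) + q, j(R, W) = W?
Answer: -1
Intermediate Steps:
L(q) = 5 + 2*q
L(1)*j(8, -4) + 27 = (5 + 2*1)*(-4) + 27 = (5 + 2)*(-4) + 27 = 7*(-4) + 27 = -28 + 27 = -1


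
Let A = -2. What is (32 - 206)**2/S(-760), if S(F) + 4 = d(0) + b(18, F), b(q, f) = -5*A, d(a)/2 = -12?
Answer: -1682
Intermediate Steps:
d(a) = -24 (d(a) = 2*(-12) = -24)
b(q, f) = 10 (b(q, f) = -5*(-2) = 10)
S(F) = -18 (S(F) = -4 + (-24 + 10) = -4 - 14 = -18)
(32 - 206)**2/S(-760) = (32 - 206)**2/(-18) = (-174)**2*(-1/18) = 30276*(-1/18) = -1682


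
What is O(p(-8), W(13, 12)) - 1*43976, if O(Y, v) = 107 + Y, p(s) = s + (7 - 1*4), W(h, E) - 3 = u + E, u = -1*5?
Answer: -43874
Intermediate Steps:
u = -5
W(h, E) = -2 + E (W(h, E) = 3 + (-5 + E) = -2 + E)
p(s) = 3 + s (p(s) = s + (7 - 4) = s + 3 = 3 + s)
O(p(-8), W(13, 12)) - 1*43976 = (107 + (3 - 8)) - 1*43976 = (107 - 5) - 43976 = 102 - 43976 = -43874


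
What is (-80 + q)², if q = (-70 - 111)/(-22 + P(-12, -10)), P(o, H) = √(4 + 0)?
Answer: 2013561/400 ≈ 5033.9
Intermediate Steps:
P(o, H) = 2 (P(o, H) = √4 = 2)
q = 181/20 (q = (-70 - 111)/(-22 + 2) = -181/(-20) = -181*(-1/20) = 181/20 ≈ 9.0500)
(-80 + q)² = (-80 + 181/20)² = (-1419/20)² = 2013561/400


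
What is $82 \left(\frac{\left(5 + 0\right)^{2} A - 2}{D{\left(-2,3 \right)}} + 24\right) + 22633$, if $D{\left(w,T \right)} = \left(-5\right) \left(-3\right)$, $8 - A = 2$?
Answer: $\frac{381151}{15} \approx 25410.0$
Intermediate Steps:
$A = 6$ ($A = 8 - 2 = 6$)
$D{\left(w,T \right)} = 15$
$82 \left(\frac{\left(5 + 0\right)^{2} A - 2}{D{\left(-2,3 \right)}} + 24\right) + 22633 = 82 \left(\frac{\left(5 + 0\right)^{2} \cdot 6 - 2}{15} + 24\right) + 22633 = 82 \left(\left(5^{2} \cdot 6 - 2\right) \frac{1}{15} + 24\right) + 22633 = 82 \left(\left(25 \cdot 6 - 2\right) \frac{1}{15} + 24\right) + 22633 = 82 \left(\left(150 - 2\right) \frac{1}{15} + 24\right) + 22633 = 82 \left(148 \cdot \frac{1}{15} + 24\right) + 22633 = 82 \left(\frac{148}{15} + 24\right) + 22633 = 82 \cdot \frac{508}{15} + 22633 = \frac{41656}{15} + 22633 = \frac{381151}{15}$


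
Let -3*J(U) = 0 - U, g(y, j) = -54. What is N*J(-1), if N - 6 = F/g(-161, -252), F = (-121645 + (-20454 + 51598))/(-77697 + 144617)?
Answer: -7257527/3613680 ≈ -2.0083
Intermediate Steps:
F = -90501/66920 (F = (-121645 + 31144)/66920 = -90501*1/66920 = -90501/66920 ≈ -1.3524)
J(U) = U/3 (J(U) = -(0 - U)/3 = -(-1)*U/3 = U/3)
N = 7257527/1204560 (N = 6 - 90501/66920/(-54) = 6 - 90501/66920*(-1/54) = 6 + 30167/1204560 = 7257527/1204560 ≈ 6.0250)
N*J(-1) = 7257527*((1/3)*(-1))/1204560 = (7257527/1204560)*(-1/3) = -7257527/3613680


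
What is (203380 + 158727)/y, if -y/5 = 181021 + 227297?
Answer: -362107/2041590 ≈ -0.17737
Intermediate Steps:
y = -2041590 (y = -5*(181021 + 227297) = -5*408318 = -2041590)
(203380 + 158727)/y = (203380 + 158727)/(-2041590) = 362107*(-1/2041590) = -362107/2041590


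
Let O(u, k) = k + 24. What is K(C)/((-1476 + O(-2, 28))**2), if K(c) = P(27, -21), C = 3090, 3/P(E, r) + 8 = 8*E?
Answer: 3/421777408 ≈ 7.1128e-9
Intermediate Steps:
O(u, k) = 24 + k
P(E, r) = 3/(-8 + 8*E)
K(c) = 3/208 (K(c) = 3/(8*(-1 + 27)) = (3/8)/26 = (3/8)*(1/26) = 3/208)
K(C)/((-1476 + O(-2, 28))**2) = 3/(208*((-1476 + (24 + 28))**2)) = 3/(208*((-1476 + 52)**2)) = 3/(208*((-1424)**2)) = (3/208)/2027776 = (3/208)*(1/2027776) = 3/421777408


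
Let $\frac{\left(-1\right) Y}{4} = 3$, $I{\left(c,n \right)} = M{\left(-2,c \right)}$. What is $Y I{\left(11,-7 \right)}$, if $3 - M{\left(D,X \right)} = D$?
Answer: $-60$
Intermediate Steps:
$M{\left(D,X \right)} = 3 - D$
$I{\left(c,n \right)} = 5$ ($I{\left(c,n \right)} = 3 - -2 = 3 + 2 = 5$)
$Y = -12$ ($Y = \left(-4\right) 3 = -12$)
$Y I{\left(11,-7 \right)} = \left(-12\right) 5 = -60$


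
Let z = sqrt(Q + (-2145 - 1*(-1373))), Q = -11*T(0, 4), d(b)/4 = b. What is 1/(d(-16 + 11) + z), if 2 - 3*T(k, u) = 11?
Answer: -20/1139 - I*sqrt(739)/1139 ≈ -0.017559 - 0.023867*I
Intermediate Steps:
T(k, u) = -3 (T(k, u) = 2/3 - 1/3*11 = 2/3 - 11/3 = -3)
d(b) = 4*b
Q = 33 (Q = -11*(-3) = 33)
z = I*sqrt(739) (z = sqrt(33 + (-2145 - 1*(-1373))) = sqrt(33 + (-2145 + 1373)) = sqrt(33 - 772) = sqrt(-739) = I*sqrt(739) ≈ 27.185*I)
1/(d(-16 + 11) + z) = 1/(4*(-16 + 11) + I*sqrt(739)) = 1/(4*(-5) + I*sqrt(739)) = 1/(-20 + I*sqrt(739))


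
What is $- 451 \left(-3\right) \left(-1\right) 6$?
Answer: $-8118$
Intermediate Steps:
$- 451 \left(-3\right) \left(-1\right) 6 = - 451 \cdot 3 \cdot 6 = \left(-451\right) 18 = -8118$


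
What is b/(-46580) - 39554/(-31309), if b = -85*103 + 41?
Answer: 1057625973/729186610 ≈ 1.4504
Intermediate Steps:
b = -8714 (b = -8755 + 41 = -8714)
b/(-46580) - 39554/(-31309) = -8714/(-46580) - 39554/(-31309) = -8714*(-1/46580) - 39554*(-1/31309) = 4357/23290 + 39554/31309 = 1057625973/729186610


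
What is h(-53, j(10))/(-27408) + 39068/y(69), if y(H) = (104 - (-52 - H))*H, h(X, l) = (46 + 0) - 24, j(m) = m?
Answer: 178405699/70918200 ≈ 2.5157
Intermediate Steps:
h(X, l) = 22 (h(X, l) = 46 - 24 = 22)
y(H) = H*(156 + H) (y(H) = (104 + (52 + H))*H = (156 + H)*H = H*(156 + H))
h(-53, j(10))/(-27408) + 39068/y(69) = 22/(-27408) + 39068/((69*(156 + 69))) = 22*(-1/27408) + 39068/((69*225)) = -11/13704 + 39068/15525 = 178405699/70918200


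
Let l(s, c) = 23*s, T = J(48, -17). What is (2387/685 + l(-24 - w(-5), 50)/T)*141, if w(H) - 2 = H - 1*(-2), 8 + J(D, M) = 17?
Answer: -16021454/2055 ≈ -7796.3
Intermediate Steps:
J(D, M) = 9 (J(D, M) = -8 + 17 = 9)
w(H) = 4 + H (w(H) = 2 + (H - 1*(-2)) = 2 + (H + 2) = 2 + (2 + H) = 4 + H)
T = 9
(2387/685 + l(-24 - w(-5), 50)/T)*141 = (2387/685 + (23*(-24 - (4 - 5)))/9)*141 = (2387*(1/685) + (23*(-24 - 1*(-1)))*(1/9))*141 = (2387/685 + (23*(-24 + 1))*(1/9))*141 = (2387/685 + (23*(-23))*(1/9))*141 = (2387/685 - 529*1/9)*141 = (2387/685 - 529/9)*141 = -340882/6165*141 = -16021454/2055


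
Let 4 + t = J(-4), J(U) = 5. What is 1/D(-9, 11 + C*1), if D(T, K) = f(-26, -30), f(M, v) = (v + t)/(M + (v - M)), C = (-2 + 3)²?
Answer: 30/29 ≈ 1.0345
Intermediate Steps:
t = 1 (t = -4 + 5 = 1)
C = 1 (C = 1² = 1)
f(M, v) = (1 + v)/v (f(M, v) = (v + 1)/(M + (v - M)) = (1 + v)/v)
D(T, K) = 29/30 (D(T, K) = (1 - 30)/(-30) = -1/30*(-29) = 29/30)
1/D(-9, 11 + C*1) = 1/(29/30) = 30/29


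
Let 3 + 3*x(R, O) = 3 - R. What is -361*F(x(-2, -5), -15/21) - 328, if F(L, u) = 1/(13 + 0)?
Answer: -4625/13 ≈ -355.77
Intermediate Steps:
x(R, O) = -R/3 (x(R, O) = -1 + (3 - R)/3 = -1 + (1 - R/3) = -R/3)
F(L, u) = 1/13
-361*F(x(-2, -5), -15/21) - 328 = -361*1/13 - 328 = -361/13 - 328 = -4625/13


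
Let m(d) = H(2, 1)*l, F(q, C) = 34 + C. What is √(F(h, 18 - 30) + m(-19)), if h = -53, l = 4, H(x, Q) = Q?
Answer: √26 ≈ 5.0990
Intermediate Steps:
m(d) = 4 (m(d) = 1*4 = 4)
√(F(h, 18 - 30) + m(-19)) = √((34 + (18 - 30)) + 4) = √((34 - 12) + 4) = √(22 + 4) = √26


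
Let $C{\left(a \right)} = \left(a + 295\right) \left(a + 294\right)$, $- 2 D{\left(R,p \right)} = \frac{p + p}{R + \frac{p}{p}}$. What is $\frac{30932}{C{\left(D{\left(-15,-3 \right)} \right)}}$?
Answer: $\frac{6062672}{16974351} \approx 0.35717$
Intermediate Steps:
$D{\left(R,p \right)} = - \frac{p}{1 + R}$ ($D{\left(R,p \right)} = - \frac{\left(p + p\right) \frac{1}{R + \frac{p}{p}}}{2} = - \frac{2 p \frac{1}{R + 1}}{2} = - \frac{2 p \frac{1}{1 + R}}{2} = - \frac{p}{1 + R}$)
$C{\left(a \right)} = \left(294 + a\right) \left(295 + a\right)$ ($C{\left(a \right)} = \left(295 + a\right) \left(294 + a\right) = \left(294 + a\right) \left(295 + a\right)$)
$\frac{30932}{C{\left(D{\left(-15,-3 \right)} \right)}} = \frac{30932}{86730 + \left(\left(-1\right) \left(-3\right) \frac{1}{1 - 15}\right)^{2} + 589 \left(\left(-1\right) \left(-3\right) \frac{1}{1 - 15}\right)} = \frac{30932}{86730 + \left(\left(-1\right) \left(-3\right) \frac{1}{-14}\right)^{2} + 589 \left(\left(-1\right) \left(-3\right) \frac{1}{-14}\right)} = \frac{30932}{86730 + \left(\left(-1\right) \left(-3\right) \left(- \frac{1}{14}\right)\right)^{2} + 589 \left(\left(-1\right) \left(-3\right) \left(- \frac{1}{14}\right)\right)} = \frac{30932}{86730 + \left(- \frac{3}{14}\right)^{2} + 589 \left(- \frac{3}{14}\right)} = \frac{30932}{86730 + \frac{9}{196} - \frac{1767}{14}} = \frac{30932}{\frac{16974351}{196}} = 30932 \cdot \frac{196}{16974351} = \frac{6062672}{16974351}$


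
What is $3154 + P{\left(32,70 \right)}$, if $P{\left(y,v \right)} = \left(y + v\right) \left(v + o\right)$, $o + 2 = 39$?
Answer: $14068$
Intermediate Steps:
$o = 37$ ($o = -2 + 39 = 37$)
$P{\left(y,v \right)} = \left(37 + v\right) \left(v + y\right)$ ($P{\left(y,v \right)} = \left(y + v\right) \left(v + 37\right) = \left(v + y\right) \left(37 + v\right) = \left(37 + v\right) \left(v + y\right)$)
$3154 + P{\left(32,70 \right)} = 3154 + \left(70^{2} + 37 \cdot 70 + 37 \cdot 32 + 70 \cdot 32\right) = 3154 + \left(4900 + 2590 + 1184 + 2240\right) = 3154 + 10914 = 14068$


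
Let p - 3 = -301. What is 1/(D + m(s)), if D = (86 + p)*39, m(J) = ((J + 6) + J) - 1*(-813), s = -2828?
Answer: -1/13105 ≈ -7.6307e-5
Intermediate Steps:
p = -298 (p = 3 - 301 = -298)
m(J) = 819 + 2*J (m(J) = ((6 + J) + J) + 813 = (6 + 2*J) + 813 = 819 + 2*J)
D = -8268 (D = (86 - 298)*39 = -212*39 = -8268)
1/(D + m(s)) = 1/(-8268 + (819 + 2*(-2828))) = 1/(-8268 + (819 - 5656)) = 1/(-8268 - 4837) = 1/(-13105) = -1/13105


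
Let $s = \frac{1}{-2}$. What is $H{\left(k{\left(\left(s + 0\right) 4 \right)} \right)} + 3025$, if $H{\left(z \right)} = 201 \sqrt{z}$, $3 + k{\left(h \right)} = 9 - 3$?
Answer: $3025 + 201 \sqrt{3} \approx 3373.1$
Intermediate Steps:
$s = - \frac{1}{2} \approx -0.5$
$k{\left(h \right)} = 3$ ($k{\left(h \right)} = -3 + \left(9 - 3\right) = -3 + 6 = 3$)
$H{\left(k{\left(\left(s + 0\right) 4 \right)} \right)} + 3025 = 201 \sqrt{3} + 3025 = 3025 + 201 \sqrt{3}$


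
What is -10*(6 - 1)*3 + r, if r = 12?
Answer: -138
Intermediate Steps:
-10*(6 - 1)*3 + r = -10*(6 - 1)*3 + 12 = -50*3 + 12 = -10*15 + 12 = -150 + 12 = -138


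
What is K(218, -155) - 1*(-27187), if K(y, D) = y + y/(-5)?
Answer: 136807/5 ≈ 27361.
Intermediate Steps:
K(y, D) = 4*y/5 (K(y, D) = y + y*(-1/5) = y - y/5 = 4*y/5)
K(218, -155) - 1*(-27187) = (4/5)*218 - 1*(-27187) = 872/5 + 27187 = 136807/5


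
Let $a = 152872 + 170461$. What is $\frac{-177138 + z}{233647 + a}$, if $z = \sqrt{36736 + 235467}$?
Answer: $- \frac{29523}{92830} + \frac{\sqrt{272203}}{556980} \approx -0.3171$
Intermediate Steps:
$a = 323333$
$z = \sqrt{272203} \approx 521.73$
$\frac{-177138 + z}{233647 + a} = \frac{-177138 + \sqrt{272203}}{233647 + 323333} = \frac{-177138 + \sqrt{272203}}{556980} = \left(-177138 + \sqrt{272203}\right) \frac{1}{556980} = - \frac{29523}{92830} + \frac{\sqrt{272203}}{556980}$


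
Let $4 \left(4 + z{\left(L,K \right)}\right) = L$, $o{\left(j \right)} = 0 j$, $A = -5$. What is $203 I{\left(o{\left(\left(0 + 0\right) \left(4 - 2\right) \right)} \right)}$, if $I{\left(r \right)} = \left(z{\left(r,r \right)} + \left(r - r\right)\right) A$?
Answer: $4060$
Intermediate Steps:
$o{\left(j \right)} = 0$
$z{\left(L,K \right)} = -4 + \frac{L}{4}$
$I{\left(r \right)} = 20 - \frac{5 r}{4}$ ($I{\left(r \right)} = \left(\left(-4 + \frac{r}{4}\right) + \left(r - r\right)\right) \left(-5\right) = \left(\left(-4 + \frac{r}{4}\right) + 0\right) \left(-5\right) = \left(-4 + \frac{r}{4}\right) \left(-5\right) = 20 - \frac{5 r}{4}$)
$203 I{\left(o{\left(\left(0 + 0\right) \left(4 - 2\right) \right)} \right)} = 203 \left(20 - 0\right) = 203 \left(20 + 0\right) = 203 \cdot 20 = 4060$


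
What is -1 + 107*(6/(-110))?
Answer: -376/55 ≈ -6.8364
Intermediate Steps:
-1 + 107*(6/(-110)) = -1 + 107*(6*(-1/110)) = -1 + 107*(-3/55) = -1 - 321/55 = -376/55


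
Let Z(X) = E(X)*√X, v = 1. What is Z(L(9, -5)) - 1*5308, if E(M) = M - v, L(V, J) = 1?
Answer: -5308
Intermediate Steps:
E(M) = -1 + M (E(M) = M - 1*1 = M - 1 = -1 + M)
Z(X) = √X*(-1 + X) (Z(X) = (-1 + X)*√X = √X*(-1 + X))
Z(L(9, -5)) - 1*5308 = √1*(-1 + 1) - 1*5308 = 1*0 - 5308 = 0 - 5308 = -5308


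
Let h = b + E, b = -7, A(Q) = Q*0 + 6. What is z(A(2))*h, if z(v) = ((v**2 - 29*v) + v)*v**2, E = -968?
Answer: 4633200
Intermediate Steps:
A(Q) = 6 (A(Q) = 0 + 6 = 6)
z(v) = v**2*(v**2 - 28*v) (z(v) = (v**2 - 28*v)*v**2 = v**2*(v**2 - 28*v))
h = -975 (h = -7 - 968 = -975)
z(A(2))*h = (6**3*(-28 + 6))*(-975) = (216*(-22))*(-975) = -4752*(-975) = 4633200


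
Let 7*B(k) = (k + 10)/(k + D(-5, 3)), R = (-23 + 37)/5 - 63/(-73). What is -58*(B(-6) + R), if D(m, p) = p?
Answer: -1543786/7665 ≈ -201.41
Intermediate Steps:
R = 1337/365 (R = 14*(⅕) - 63*(-1/73) = 14/5 + 63/73 = 1337/365 ≈ 3.6630)
B(k) = (10 + k)/(7*(3 + k)) (B(k) = ((k + 10)/(k + 3))/7 = ((10 + k)/(3 + k))/7 = (10 + k)/(7*(3 + k)))
-58*(B(-6) + R) = -58*((10 - 6)/(7*(3 - 6)) + 1337/365) = -58*((⅐)*4/(-3) + 1337/365) = -58*((⅐)*(-⅓)*4 + 1337/365) = -58*(-4/21 + 1337/365) = -58*26617/7665 = -1543786/7665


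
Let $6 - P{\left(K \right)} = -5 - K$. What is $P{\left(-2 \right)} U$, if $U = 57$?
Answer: $513$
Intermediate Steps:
$P{\left(K \right)} = 11 + K$ ($P{\left(K \right)} = 6 - \left(-5 - K\right) = 6 + \left(5 + K\right) = 11 + K$)
$P{\left(-2 \right)} U = \left(11 - 2\right) 57 = 9 \cdot 57 = 513$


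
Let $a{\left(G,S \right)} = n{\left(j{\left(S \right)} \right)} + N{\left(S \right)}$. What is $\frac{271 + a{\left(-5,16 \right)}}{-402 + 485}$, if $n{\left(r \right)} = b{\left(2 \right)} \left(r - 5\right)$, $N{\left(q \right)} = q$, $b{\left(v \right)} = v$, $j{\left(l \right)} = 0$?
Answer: $\frac{277}{83} \approx 3.3373$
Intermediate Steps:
$n{\left(r \right)} = -10 + 2 r$ ($n{\left(r \right)} = 2 \left(r - 5\right) = 2 \left(-5 + r\right) = -10 + 2 r$)
$a{\left(G,S \right)} = -10 + S$ ($a{\left(G,S \right)} = \left(-10 + 2 \cdot 0\right) + S = \left(-10 + 0\right) + S = -10 + S$)
$\frac{271 + a{\left(-5,16 \right)}}{-402 + 485} = \frac{271 + \left(-10 + 16\right)}{-402 + 485} = \frac{271 + 6}{83} = 277 \cdot \frac{1}{83} = \frac{277}{83}$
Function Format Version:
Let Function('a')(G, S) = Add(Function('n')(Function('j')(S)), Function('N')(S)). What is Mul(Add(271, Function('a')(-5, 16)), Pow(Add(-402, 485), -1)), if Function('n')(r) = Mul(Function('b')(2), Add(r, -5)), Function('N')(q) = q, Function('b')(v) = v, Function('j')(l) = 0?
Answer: Rational(277, 83) ≈ 3.3373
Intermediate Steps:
Function('n')(r) = Add(-10, Mul(2, r)) (Function('n')(r) = Mul(2, Add(r, -5)) = Mul(2, Add(-5, r)) = Add(-10, Mul(2, r)))
Function('a')(G, S) = Add(-10, S) (Function('a')(G, S) = Add(Add(-10, Mul(2, 0)), S) = Add(Add(-10, 0), S) = Add(-10, S))
Mul(Add(271, Function('a')(-5, 16)), Pow(Add(-402, 485), -1)) = Mul(Add(271, Add(-10, 16)), Pow(Add(-402, 485), -1)) = Mul(Add(271, 6), Pow(83, -1)) = Mul(277, Rational(1, 83)) = Rational(277, 83)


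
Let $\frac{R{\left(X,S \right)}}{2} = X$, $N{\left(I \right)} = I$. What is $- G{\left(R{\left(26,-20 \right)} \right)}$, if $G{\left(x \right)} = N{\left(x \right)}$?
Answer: $-52$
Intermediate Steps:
$R{\left(X,S \right)} = 2 X$
$G{\left(x \right)} = x$
$- G{\left(R{\left(26,-20 \right)} \right)} = - 2 \cdot 26 = \left(-1\right) 52 = -52$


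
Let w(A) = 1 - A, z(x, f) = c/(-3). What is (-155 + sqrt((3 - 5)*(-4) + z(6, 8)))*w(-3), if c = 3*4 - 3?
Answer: -620 + 4*sqrt(5) ≈ -611.06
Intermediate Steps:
c = 9 (c = 12 - 3 = 9)
z(x, f) = -3 (z(x, f) = 9/(-3) = 9*(-1/3) = -3)
(-155 + sqrt((3 - 5)*(-4) + z(6, 8)))*w(-3) = (-155 + sqrt((3 - 5)*(-4) - 3))*(1 - 1*(-3)) = (-155 + sqrt(-2*(-4) - 3))*(1 + 3) = (-155 + sqrt(8 - 3))*4 = (-155 + sqrt(5))*4 = -620 + 4*sqrt(5)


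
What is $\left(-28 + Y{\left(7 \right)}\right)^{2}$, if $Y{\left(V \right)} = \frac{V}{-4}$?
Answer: $\frac{14161}{16} \approx 885.06$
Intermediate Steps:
$Y{\left(V \right)} = - \frac{V}{4}$ ($Y{\left(V \right)} = V \left(- \frac{1}{4}\right) = - \frac{V}{4}$)
$\left(-28 + Y{\left(7 \right)}\right)^{2} = \left(-28 - \frac{7}{4}\right)^{2} = \left(- \frac{119}{4}\right)^{2} = \frac{14161}{16}$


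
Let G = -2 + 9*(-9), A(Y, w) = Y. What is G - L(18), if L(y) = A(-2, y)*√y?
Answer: -83 + 6*√2 ≈ -74.515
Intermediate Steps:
G = -83 (G = -2 - 81 = -83)
L(y) = -2*√y
G - L(18) = -83 - (-2)*√18 = -83 - (-2)*3*√2 = -83 - (-6)*√2 = -83 + 6*√2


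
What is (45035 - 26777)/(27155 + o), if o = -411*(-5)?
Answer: 9129/14605 ≈ 0.62506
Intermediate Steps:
o = 2055
(45035 - 26777)/(27155 + o) = (45035 - 26777)/(27155 + 2055) = 18258/29210 = 18258*(1/29210) = 9129/14605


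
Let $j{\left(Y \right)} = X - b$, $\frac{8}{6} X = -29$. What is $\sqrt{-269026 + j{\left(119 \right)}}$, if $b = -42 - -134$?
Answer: $\frac{i \sqrt{1076559}}{2} \approx 518.79 i$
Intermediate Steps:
$X = - \frac{87}{4}$ ($X = \frac{3}{4} \left(-29\right) = - \frac{87}{4} \approx -21.75$)
$b = 92$ ($b = -42 + 134 = 92$)
$j{\left(Y \right)} = - \frac{455}{4}$ ($j{\left(Y \right)} = - \frac{87}{4} - 92 = - \frac{455}{4}$)
$\sqrt{-269026 + j{\left(119 \right)}} = \sqrt{-269026 - \frac{455}{4}} = \sqrt{- \frac{1076559}{4}} = \frac{i \sqrt{1076559}}{2}$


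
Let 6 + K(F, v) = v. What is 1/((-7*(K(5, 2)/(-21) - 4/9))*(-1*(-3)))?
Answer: 3/16 ≈ 0.18750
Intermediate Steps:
K(F, v) = -6 + v
1/((-7*(K(5, 2)/(-21) - 4/9))*(-1*(-3))) = 1/((-7*((-6 + 2)/(-21) - 4/9))*(-1*(-3))) = 1/(-7*(-4*(-1/21) - 4*1/9)*3) = 1/(-7*(4/21 - 4/9)*3) = 1/(-7*(-16/63)*3) = 1/((16/9)*3) = 1/(16/3) = 3/16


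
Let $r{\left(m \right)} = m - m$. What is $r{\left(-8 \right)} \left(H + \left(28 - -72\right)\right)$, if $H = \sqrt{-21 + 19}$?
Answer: $0$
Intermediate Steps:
$r{\left(m \right)} = 0$
$H = i \sqrt{2}$ ($H = \sqrt{-2} = i \sqrt{2} \approx 1.4142 i$)
$r{\left(-8 \right)} \left(H + \left(28 - -72\right)\right) = 0 \left(i \sqrt{2} + \left(28 - -72\right)\right) = 0 \left(i \sqrt{2} + \left(28 + 72\right)\right) = 0 \left(i \sqrt{2} + 100\right) = 0 \left(100 + i \sqrt{2}\right) = 0$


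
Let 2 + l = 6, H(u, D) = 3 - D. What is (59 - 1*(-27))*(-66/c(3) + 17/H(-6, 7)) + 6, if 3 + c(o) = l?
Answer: -12071/2 ≈ -6035.5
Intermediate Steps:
l = 4 (l = -2 + 6 = 4)
c(o) = 1 (c(o) = -3 + 4 = 1)
(59 - 1*(-27))*(-66/c(3) + 17/H(-6, 7)) + 6 = (59 - 1*(-27))*(-66/1 + 17/(3 - 1*7)) + 6 = (59 + 27)*(-66*1 + 17/(3 - 7)) + 6 = 86*(-66 + 17/(-4)) + 6 = 86*(-66 + 17*(-1/4)) + 6 = 86*(-66 - 17/4) + 6 = 86*(-281/4) + 6 = -12083/2 + 6 = -12071/2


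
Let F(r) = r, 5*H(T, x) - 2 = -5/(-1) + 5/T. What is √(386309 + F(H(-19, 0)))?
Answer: √3486450885/95 ≈ 621.54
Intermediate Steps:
H(T, x) = 7/5 + 1/T (H(T, x) = ⅖ + (-5/(-1) + 5/T)/5 = ⅖ + (-5*(-1) + 5/T)/5 = ⅖ + (5 + 5/T)/5 = ⅖ + (1 + 1/T) = 7/5 + 1/T)
√(386309 + F(H(-19, 0))) = √(386309 + (7/5 + 1/(-19))) = √(386309 + (7/5 - 1/19)) = √(386309 + 128/95) = √(36699483/95) = √3486450885/95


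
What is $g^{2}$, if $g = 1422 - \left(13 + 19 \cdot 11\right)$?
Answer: $1440000$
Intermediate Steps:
$g = 1200$ ($g = 1422 - \left(13 + 209\right) = 1422 - 222 = 1200$)
$g^{2} = 1200^{2} = 1440000$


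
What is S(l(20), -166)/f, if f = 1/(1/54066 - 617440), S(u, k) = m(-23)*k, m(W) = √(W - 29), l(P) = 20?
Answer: 5541496832474*I*√13/27033 ≈ 7.391e+8*I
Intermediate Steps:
m(W) = √(-29 + W)
S(u, k) = 2*I*k*√13 (S(u, k) = √(-29 - 23)*k = √(-52)*k = (2*I*√13)*k = 2*I*k*√13)
f = -54066/33382511039 (f = 1/(1/54066 - 617440) = 1/(-33382511039/54066) = -54066/33382511039 ≈ -1.6196e-6)
S(l(20), -166)/f = (2*I*(-166)*√13)/(-54066/33382511039) = -332*I*√13*(-33382511039/54066) = 5541496832474*I*√13/27033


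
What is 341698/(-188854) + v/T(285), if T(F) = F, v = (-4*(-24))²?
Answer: 273849089/8970565 ≈ 30.528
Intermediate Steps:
v = 9216 (v = 96² = 9216)
341698/(-188854) + v/T(285) = 341698/(-188854) + 9216/285 = 341698*(-1/188854) + 9216*(1/285) = -170849/94427 + 3072/95 = 273849089/8970565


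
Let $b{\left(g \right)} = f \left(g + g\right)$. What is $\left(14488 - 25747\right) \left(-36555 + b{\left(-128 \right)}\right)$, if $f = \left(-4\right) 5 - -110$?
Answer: $670980105$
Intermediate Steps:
$f = 90$ ($f = -20 + 110 = 90$)
$b{\left(g \right)} = 180 g$ ($b{\left(g \right)} = 90 \left(g + g\right) = 90 \cdot 2 g = 180 g$)
$\left(14488 - 25747\right) \left(-36555 + b{\left(-128 \right)}\right) = \left(14488 - 25747\right) \left(-36555 + 180 \left(-128\right)\right) = - 11259 \left(-36555 - 23040\right) = \left(-11259\right) \left(-59595\right) = 670980105$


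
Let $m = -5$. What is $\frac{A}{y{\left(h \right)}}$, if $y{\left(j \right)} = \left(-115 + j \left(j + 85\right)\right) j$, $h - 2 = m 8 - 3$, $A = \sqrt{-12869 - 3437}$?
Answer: $\frac{i \sqrt{16306}}{78679} \approx 0.001623 i$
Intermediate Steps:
$A = i \sqrt{16306}$ ($A = \sqrt{-16306} = i \sqrt{16306} \approx 127.69 i$)
$h = -41$ ($h = 2 - 43 = -41$)
$y{\left(j \right)} = j \left(-115 + j \left(85 + j\right)\right)$ ($y{\left(j \right)} = \left(-115 + j \left(85 + j\right)\right) j = j \left(-115 + j \left(85 + j\right)\right)$)
$\frac{A}{y{\left(h \right)}} = \frac{i \sqrt{16306}}{\left(-41\right) \left(-115 + \left(-41\right)^{2} + 85 \left(-41\right)\right)} = \frac{i \sqrt{16306}}{\left(-41\right) \left(-115 + 1681 - 3485\right)} = \frac{i \sqrt{16306}}{\left(-41\right) \left(-1919\right)} = \frac{i \sqrt{16306}}{78679}$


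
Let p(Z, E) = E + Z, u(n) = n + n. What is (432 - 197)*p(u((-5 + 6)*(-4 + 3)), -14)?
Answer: -3760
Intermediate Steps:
u(n) = 2*n
(432 - 197)*p(u((-5 + 6)*(-4 + 3)), -14) = (432 - 197)*(-14 + 2*((-5 + 6)*(-4 + 3))) = 235*(-14 + 2*(1*(-1))) = 235*(-14 + 2*(-1)) = 235*(-14 - 2) = 235*(-16) = -3760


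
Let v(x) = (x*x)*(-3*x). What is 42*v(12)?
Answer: -217728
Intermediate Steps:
v(x) = -3*x**3 (v(x) = x**2*(-3*x) = -3*x**3)
42*v(12) = 42*(-3*12**3) = 42*(-3*1728) = 42*(-5184) = -217728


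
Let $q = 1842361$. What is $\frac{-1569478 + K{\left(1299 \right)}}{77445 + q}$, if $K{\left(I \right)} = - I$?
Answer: $- \frac{1570777}{1919806} \approx -0.8182$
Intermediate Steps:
$\frac{-1569478 + K{\left(1299 \right)}}{77445 + q} = \frac{-1569478 - 1299}{77445 + 1842361} = \frac{-1569478 - 1299}{1919806} = \left(-1570777\right) \frac{1}{1919806} = - \frac{1570777}{1919806}$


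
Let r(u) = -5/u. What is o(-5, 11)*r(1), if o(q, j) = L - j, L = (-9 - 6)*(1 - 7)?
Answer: -395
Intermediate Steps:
L = 90 (L = -15*(-6) = 90)
o(q, j) = 90 - j
o(-5, 11)*r(1) = (90 - 1*11)*(-5/1) = (90 - 11)*(-5*1) = 79*(-5) = -395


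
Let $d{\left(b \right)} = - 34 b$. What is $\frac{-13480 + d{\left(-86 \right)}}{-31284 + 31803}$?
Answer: $- \frac{10556}{519} \approx -20.339$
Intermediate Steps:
$\frac{-13480 + d{\left(-86 \right)}}{-31284 + 31803} = \frac{-13480 - -2924}{-31284 + 31803} = \frac{-13480 + 2924}{519} = \left(-10556\right) \frac{1}{519} = - \frac{10556}{519}$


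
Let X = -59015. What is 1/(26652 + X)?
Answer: -1/32363 ≈ -3.0899e-5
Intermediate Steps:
1/(26652 + X) = 1/(26652 - 59015) = 1/(-32363) = -1/32363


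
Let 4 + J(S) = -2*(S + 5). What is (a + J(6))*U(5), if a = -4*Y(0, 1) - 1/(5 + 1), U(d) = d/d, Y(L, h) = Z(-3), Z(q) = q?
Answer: -85/6 ≈ -14.167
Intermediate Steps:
J(S) = -14 - 2*S (J(S) = -4 - 2*(S + 5) = -4 - 2*(5 + S) = -4 + (-10 - 2*S) = -14 - 2*S)
Y(L, h) = -3
U(d) = 1
a = 71/6 (a = -4*(-3) - 1/(5 + 1) = 12 - 1/6 = 71/6 ≈ 11.833)
(a + J(6))*U(5) = (71/6 + (-14 - 2*6))*1 = (71/6 + (-14 - 12))*1 = (71/6 - 26)*1 = -85/6*1 = -85/6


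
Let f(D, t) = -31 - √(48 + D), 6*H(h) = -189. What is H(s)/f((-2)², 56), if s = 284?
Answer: 217/202 - 7*√13/101 ≈ 0.82437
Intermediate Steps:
H(h) = -63/2 (H(h) = (⅙)*(-189) = -63/2)
H(s)/f((-2)², 56) = -63/(2*(-31 - √(48 + (-2)²))) = -63/(2*(-31 - √(48 + 4))) = -63/(2*(-31 - √52)) = -63/(2*(-31 - 2*√13))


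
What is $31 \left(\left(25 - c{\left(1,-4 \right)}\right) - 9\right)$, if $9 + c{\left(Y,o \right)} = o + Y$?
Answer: $868$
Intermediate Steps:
$c{\left(Y,o \right)} = -9 + Y + o$ ($c{\left(Y,o \right)} = -9 + \left(o + Y\right) = -9 + \left(Y + o\right) = -9 + Y + o$)
$31 \left(\left(25 - c{\left(1,-4 \right)}\right) - 9\right) = 31 \left(\left(25 - \left(-9 + 1 - 4\right)\right) - 9\right) = 31 \left(\left(25 - -12\right) - 9\right) = 31 \left(\left(25 + 12\right) - 9\right) = 31 \left(37 - 9\right) = 31 \cdot 28 = 868$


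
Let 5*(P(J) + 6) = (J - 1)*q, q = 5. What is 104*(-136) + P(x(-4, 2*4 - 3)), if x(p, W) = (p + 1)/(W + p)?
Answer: -14154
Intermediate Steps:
x(p, W) = (1 + p)/(W + p)
P(J) = -7 + J (P(J) = -6 + ((J - 1)*5)/5 = -6 + ((-1 + J)*5)/5 = -6 + (-5 + 5*J)/5 = -6 + (-1 + J) = -7 + J)
104*(-136) + P(x(-4, 2*4 - 3)) = 104*(-136) + (-7 + (1 - 4)/((2*4 - 3) - 4)) = -14144 + (-7 - 3/((8 - 3) - 4)) = -14144 + (-7 - 3/(5 - 4)) = -14144 + (-7 - 3/1) = -14144 + (-7 + 1*(-3)) = -14144 + (-7 - 3) = -14144 - 10 = -14154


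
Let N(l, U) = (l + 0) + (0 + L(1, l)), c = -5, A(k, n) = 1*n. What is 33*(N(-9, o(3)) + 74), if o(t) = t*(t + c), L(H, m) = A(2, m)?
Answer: 1848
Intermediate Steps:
A(k, n) = n
L(H, m) = m
o(t) = t*(-5 + t) (o(t) = t*(t - 5) = t*(-5 + t))
N(l, U) = 2*l (N(l, U) = (l + 0) + (0 + l) = l + l = 2*l)
33*(N(-9, o(3)) + 74) = 33*(2*(-9) + 74) = 33*(-18 + 74) = 33*56 = 1848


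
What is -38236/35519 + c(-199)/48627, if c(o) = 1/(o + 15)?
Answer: -31101054397/28891051272 ≈ -1.0765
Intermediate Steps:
c(o) = 1/(15 + o)
-38236/35519 + c(-199)/48627 = -38236/35519 + 1/((15 - 199)*48627) = -38236*1/35519 + (1/48627)/(-184) = -3476/3229 - 1/184*1/48627 = -3476/3229 - 1/8947368 = -31101054397/28891051272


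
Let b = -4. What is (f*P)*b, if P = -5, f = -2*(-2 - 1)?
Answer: 120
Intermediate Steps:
f = 6 (f = -2*(-3) = 6)
(f*P)*b = (6*(-5))*(-4) = -30*(-4) = 120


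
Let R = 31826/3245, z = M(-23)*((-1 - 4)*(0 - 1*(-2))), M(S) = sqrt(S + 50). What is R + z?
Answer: 31826/3245 - 30*sqrt(3) ≈ -42.154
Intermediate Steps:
M(S) = sqrt(50 + S)
z = -30*sqrt(3) (z = sqrt(50 - 23)*((-1 - 4)*(0 - 1*(-2))) = sqrt(27)*(-5*(0 + 2)) = (3*sqrt(3))*(-5*2) = (3*sqrt(3))*(-10) = -30*sqrt(3) ≈ -51.962)
R = 31826/3245 (R = 31826*(1/3245) = 31826/3245 ≈ 9.8077)
R + z = 31826/3245 - 30*sqrt(3)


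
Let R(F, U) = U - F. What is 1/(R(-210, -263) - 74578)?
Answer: -1/74631 ≈ -1.3399e-5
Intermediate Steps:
1/(R(-210, -263) - 74578) = 1/((-263 - 1*(-210)) - 74578) = 1/((-263 + 210) - 74578) = 1/(-53 - 74578) = 1/(-74631) = -1/74631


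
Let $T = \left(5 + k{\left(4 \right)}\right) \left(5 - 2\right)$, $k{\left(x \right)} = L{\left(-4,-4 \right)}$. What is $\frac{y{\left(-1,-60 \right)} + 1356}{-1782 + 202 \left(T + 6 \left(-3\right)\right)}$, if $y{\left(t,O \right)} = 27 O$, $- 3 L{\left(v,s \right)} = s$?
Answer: $\frac{66}{395} \approx 0.16709$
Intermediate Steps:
$L{\left(v,s \right)} = - \frac{s}{3}$
$k{\left(x \right)} = \frac{4}{3}$ ($k{\left(x \right)} = \left(- \frac{1}{3}\right) \left(-4\right) = \frac{4}{3}$)
$T = 19$ ($T = \left(5 + \frac{4}{3}\right) \left(5 - 2\right) = \frac{19}{3} \cdot 3 = 19$)
$\frac{y{\left(-1,-60 \right)} + 1356}{-1782 + 202 \left(T + 6 \left(-3\right)\right)} = \frac{27 \left(-60\right) + 1356}{-1782 + 202 \left(19 + 6 \left(-3\right)\right)} = \frac{-1620 + 1356}{-1782 + 202 \left(19 - 18\right)} = - \frac{264}{-1782 + 202 \cdot 1} = - \frac{264}{-1782 + 202} = - \frac{264}{-1580} = \left(-264\right) \left(- \frac{1}{1580}\right) = \frac{66}{395}$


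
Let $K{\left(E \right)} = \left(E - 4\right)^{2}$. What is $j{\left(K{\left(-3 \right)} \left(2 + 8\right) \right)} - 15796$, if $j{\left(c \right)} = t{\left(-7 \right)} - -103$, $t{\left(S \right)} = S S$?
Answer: $-15644$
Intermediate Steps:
$K{\left(E \right)} = \left(-4 + E\right)^{2}$
$t{\left(S \right)} = S^{2}$
$j{\left(c \right)} = 152$ ($j{\left(c \right)} = \left(-7\right)^{2} - -103 = 49 + 103 = 152$)
$j{\left(K{\left(-3 \right)} \left(2 + 8\right) \right)} - 15796 = 152 - 15796 = -15644$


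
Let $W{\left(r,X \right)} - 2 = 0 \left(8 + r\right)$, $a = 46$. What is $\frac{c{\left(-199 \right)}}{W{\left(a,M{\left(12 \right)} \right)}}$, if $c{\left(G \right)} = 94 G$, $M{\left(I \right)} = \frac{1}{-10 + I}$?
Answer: $-9353$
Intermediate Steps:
$W{\left(r,X \right)} = 2$ ($W{\left(r,X \right)} = 2 + 0 \left(8 + r\right) = 2 + 0 = 2$)
$\frac{c{\left(-199 \right)}}{W{\left(a,M{\left(12 \right)} \right)}} = \frac{94 \left(-199\right)}{2} = \left(-18706\right) \frac{1}{2} = -9353$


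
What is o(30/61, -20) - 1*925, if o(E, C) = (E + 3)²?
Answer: -3396556/3721 ≈ -912.81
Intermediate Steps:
o(E, C) = (3 + E)²
o(30/61, -20) - 1*925 = (3 + 30/61)² - 1*925 = (3 + 30*(1/61))² - 925 = (3 + 30/61)² - 925 = (213/61)² - 925 = 45369/3721 - 925 = -3396556/3721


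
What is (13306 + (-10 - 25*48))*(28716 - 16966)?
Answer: 142128000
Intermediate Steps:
(13306 + (-10 - 25*48))*(28716 - 16966) = (13306 + (-10 - 1200))*11750 = (13306 - 1210)*11750 = 12096*11750 = 142128000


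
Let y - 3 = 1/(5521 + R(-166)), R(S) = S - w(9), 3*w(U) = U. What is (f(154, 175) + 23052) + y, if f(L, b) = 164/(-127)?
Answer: 15669698119/679704 ≈ 23054.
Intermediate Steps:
w(U) = U/3
f(L, b) = -164/127 (f(L, b) = 164*(-1/127) = -164/127)
R(S) = -3 + S (R(S) = S - 9/3 = S - 1*3 = S - 3 = -3 + S)
y = 16057/5352 (y = 3 + 1/(5521 + (-3 - 166)) = 3 + 1/(5521 - 169) = 3 + 1/5352 = 16057/5352 ≈ 3.0002)
(f(154, 175) + 23052) + y = (-164/127 + 23052) + 16057/5352 = 2927440/127 + 16057/5352 = 15669698119/679704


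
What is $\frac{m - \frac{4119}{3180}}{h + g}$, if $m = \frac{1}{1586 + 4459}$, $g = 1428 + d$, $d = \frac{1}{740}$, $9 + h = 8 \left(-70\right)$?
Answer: $- \frac{61410565}{40731249897} \approx -0.0015077$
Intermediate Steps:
$h = -569$ ($h = -9 + 8 \left(-70\right) = -9 - 560 = -569$)
$d = \frac{1}{740} \approx 0.0013514$
$g = \frac{1056721}{740}$ ($g = 1428 + \frac{1}{740} = \frac{1056721}{740} \approx 1428.0$)
$m = \frac{1}{6045} \approx 0.00016543$
$\frac{m - \frac{4119}{3180}}{h + g} = \frac{\frac{1}{6045} - \frac{4119}{3180}}{-569 + \frac{1056721}{740}} = \frac{\frac{1}{6045} - \frac{1373}{1060}}{\frac{635661}{740}} = \left(\frac{1}{6045} - \frac{1373}{1060}\right) \frac{740}{635661} = \left(- \frac{331949}{256308}\right) \frac{740}{635661} = - \frac{61410565}{40731249897}$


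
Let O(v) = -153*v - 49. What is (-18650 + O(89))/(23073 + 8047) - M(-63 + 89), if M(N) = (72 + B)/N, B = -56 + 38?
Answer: -315087/101140 ≈ -3.1154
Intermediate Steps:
B = -18
O(v) = -49 - 153*v
M(N) = 54/N (M(N) = (72 - 18)/N = 54/N)
(-18650 + O(89))/(23073 + 8047) - M(-63 + 89) = (-18650 + (-49 - 153*89))/(23073 + 8047) - 54/(-63 + 89) = (-18650 + (-49 - 13617))/31120 - 54/26 = (-18650 - 13666)*(1/31120) - 54/26 = -32316*1/31120 - 1*27/13 = -8079/7780 - 27/13 = -315087/101140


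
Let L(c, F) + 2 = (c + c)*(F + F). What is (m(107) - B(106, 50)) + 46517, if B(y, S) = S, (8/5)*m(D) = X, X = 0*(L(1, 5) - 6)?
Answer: 46467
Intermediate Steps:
L(c, F) = -2 + 4*F*c (L(c, F) = -2 + (c + c)*(F + F) = -2 + (2*c)*(2*F) = -2 + 4*F*c)
X = 0 (X = 0*((-2 + 4*5*1) - 6) = 0*((-2 + 20) - 6) = 0*(18 - 6) = 0*12 = 0)
m(D) = 0 (m(D) = (5/8)*0 = 0)
(m(107) - B(106, 50)) + 46517 = (0 - 1*50) + 46517 = (0 - 50) + 46517 = -50 + 46517 = 46467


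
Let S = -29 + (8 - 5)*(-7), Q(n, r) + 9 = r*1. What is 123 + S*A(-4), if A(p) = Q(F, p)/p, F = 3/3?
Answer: -79/2 ≈ -39.500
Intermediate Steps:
F = 1 (F = 3*(⅓) = 1)
Q(n, r) = -9 + r (Q(n, r) = -9 + r*1 = -9 + r)
S = -50 (S = -29 + 3*(-7) = -29 - 21 = -50)
A(p) = (-9 + p)/p
123 + S*A(-4) = 123 - 50*(-9 - 4)/(-4) = 123 - (-25)*(-13)/2 = 123 - 50*13/4 = 123 - 325/2 = -79/2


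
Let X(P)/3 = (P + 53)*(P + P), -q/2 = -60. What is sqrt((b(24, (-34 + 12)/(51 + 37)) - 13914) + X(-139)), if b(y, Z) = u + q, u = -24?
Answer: 3*sqrt(6434) ≈ 240.64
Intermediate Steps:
q = 120 (q = -2*(-60) = 120)
X(P) = 6*P*(53 + P) (X(P) = 3*((P + 53)*(P + P)) = 3*((53 + P)*(2*P)) = 3*(2*P*(53 + P)) = 6*P*(53 + P))
b(y, Z) = 96 (b(y, Z) = -24 + 120 = 96)
sqrt((b(24, (-34 + 12)/(51 + 37)) - 13914) + X(-139)) = sqrt((96 - 13914) + 6*(-139)*(53 - 139)) = sqrt(-13818 + 6*(-139)*(-86)) = sqrt(-13818 + 71724) = sqrt(57906) = 3*sqrt(6434)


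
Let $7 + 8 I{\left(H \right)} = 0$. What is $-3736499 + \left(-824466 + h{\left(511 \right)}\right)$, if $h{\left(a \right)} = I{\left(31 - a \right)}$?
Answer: $- \frac{36487727}{8} \approx -4.561 \cdot 10^{6}$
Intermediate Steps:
$I{\left(H \right)} = - \frac{7}{8}$ ($I{\left(H \right)} = - \frac{7}{8} + \frac{1}{8} \cdot 0 = - \frac{7}{8} + 0 = - \frac{7}{8}$)
$h{\left(a \right)} = - \frac{7}{8}$
$-3736499 + \left(-824466 + h{\left(511 \right)}\right) = -3736499 - \frac{6595735}{8} = - \frac{36487727}{8}$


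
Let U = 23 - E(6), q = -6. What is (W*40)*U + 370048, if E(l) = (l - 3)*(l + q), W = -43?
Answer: 330488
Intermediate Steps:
E(l) = (-6 + l)*(-3 + l) (E(l) = (l - 3)*(l - 6) = (-3 + l)*(-6 + l) = (-6 + l)*(-3 + l))
U = 23 (U = 23 - (18 + 6² - 9*6) = 23 - (18 + 36 - 54) = 23 - 1*0 = 23 + 0 = 23)
(W*40)*U + 370048 = -43*40*23 + 370048 = -1720*23 + 370048 = -39560 + 370048 = 330488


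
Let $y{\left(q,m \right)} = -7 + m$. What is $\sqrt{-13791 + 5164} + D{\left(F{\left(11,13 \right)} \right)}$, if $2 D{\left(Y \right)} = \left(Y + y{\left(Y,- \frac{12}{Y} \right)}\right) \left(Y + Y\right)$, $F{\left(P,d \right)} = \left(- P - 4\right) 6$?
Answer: $8718 + i \sqrt{8627} \approx 8718.0 + 92.882 i$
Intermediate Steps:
$F{\left(P,d \right)} = -24 - 6 P$ ($F{\left(P,d \right)} = \left(-4 - P\right) 6 = -24 - 6 P$)
$D{\left(Y \right)} = Y \left(-7 + Y - \frac{12}{Y}\right)$ ($D{\left(Y \right)} = \frac{\left(Y - \left(7 + \frac{12}{Y}\right)\right) \left(Y + Y\right)}{2} = \frac{\left(-7 + Y - \frac{12}{Y}\right) 2 Y}{2} = \frac{2 Y \left(-7 + Y - \frac{12}{Y}\right)}{2} = Y \left(-7 + Y - \frac{12}{Y}\right)$)
$\sqrt{-13791 + 5164} + D{\left(F{\left(11,13 \right)} \right)} = \sqrt{-13791 + 5164} - \left(12 - \left(-24 - 66\right) \left(-7 - 90\right)\right) = \sqrt{-8627} - \left(12 - \left(-24 - 66\right) \left(-7 - 90\right)\right) = i \sqrt{8627} - \left(12 + 90 \left(-7 - 90\right)\right) = i \sqrt{8627} - -8718 = i \sqrt{8627} + \left(-12 + 8730\right) = i \sqrt{8627} + 8718 = 8718 + i \sqrt{8627}$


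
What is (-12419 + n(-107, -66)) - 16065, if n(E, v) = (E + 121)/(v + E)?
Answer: -4927746/173 ≈ -28484.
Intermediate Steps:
n(E, v) = (121 + E)/(E + v)
(-12419 + n(-107, -66)) - 16065 = (-12419 + (121 - 107)/(-107 - 66)) - 16065 = (-12419 + 14/(-173)) - 16065 = (-12419 - 1/173*14) - 16065 = (-12419 - 14/173) - 16065 = -2148501/173 - 16065 = -4927746/173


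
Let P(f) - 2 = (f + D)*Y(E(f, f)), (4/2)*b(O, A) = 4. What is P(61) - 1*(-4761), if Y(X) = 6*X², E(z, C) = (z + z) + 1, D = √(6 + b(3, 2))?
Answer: 5541977 + 181548*√2 ≈ 5.7987e+6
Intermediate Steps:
b(O, A) = 2 (b(O, A) = (½)*4 = 2)
D = 2*√2 (D = √(6 + 2) = √8 = 2*√2 ≈ 2.8284)
E(z, C) = 1 + 2*z (E(z, C) = 2*z + 1 = 1 + 2*z)
P(f) = 2 + 6*(1 + 2*f)²*(f + 2*√2) (P(f) = 2 + (f + 2*√2)*(6*(1 + 2*f)²) = 2 + 6*(1 + 2*f)²*(f + 2*√2))
P(61) - 1*(-4761) = (2 + 6*61*(1 + 2*61)² + 12*√2*(1 + 2*61)²) - 1*(-4761) = (2 + 6*61*(1 + 122)² + 12*√2*(1 + 122)²) + 4761 = (2 + 6*61*123² + 12*√2*123²) + 4761 = (2 + 6*61*15129 + 12*√2*15129) + 4761 = (2 + 5537214 + 181548*√2) + 4761 = (5537216 + 181548*√2) + 4761 = 5541977 + 181548*√2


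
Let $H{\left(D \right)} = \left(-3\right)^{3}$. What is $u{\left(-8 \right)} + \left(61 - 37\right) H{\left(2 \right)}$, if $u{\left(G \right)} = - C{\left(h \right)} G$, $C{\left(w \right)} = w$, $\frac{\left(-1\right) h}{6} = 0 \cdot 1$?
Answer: $-648$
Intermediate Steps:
$h = 0$ ($h = - 6 \cdot 0 \cdot 1 = \left(-6\right) 0 = 0$)
$H{\left(D \right)} = -27$
$u{\left(G \right)} = 0$ ($u{\left(G \right)} = \left(-1\right) 0 G = 0 G = 0$)
$u{\left(-8 \right)} + \left(61 - 37\right) H{\left(2 \right)} = 0 + \left(61 - 37\right) \left(-27\right) = 0 + 24 \left(-27\right) = 0 - 648 = -648$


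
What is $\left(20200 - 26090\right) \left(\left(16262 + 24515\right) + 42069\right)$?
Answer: $-487962940$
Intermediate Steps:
$\left(20200 - 26090\right) \left(\left(16262 + 24515\right) + 42069\right) = - 5890 \left(40777 + 42069\right) = \left(-5890\right) 82846 = -487962940$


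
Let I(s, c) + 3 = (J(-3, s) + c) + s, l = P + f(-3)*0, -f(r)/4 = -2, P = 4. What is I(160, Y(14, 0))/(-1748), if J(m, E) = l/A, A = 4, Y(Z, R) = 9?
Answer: -167/1748 ≈ -0.095538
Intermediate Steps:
f(r) = 8 (f(r) = -4*(-2) = 8)
l = 4 (l = 4 + 8*0 = 4 + 0 = 4)
J(m, E) = 1 (J(m, E) = 4/4 = 4*(¼) = 1)
I(s, c) = -2 + c + s (I(s, c) = -3 + ((1 + c) + s) = -3 + (1 + c + s) = -2 + c + s)
I(160, Y(14, 0))/(-1748) = (-2 + 9 + 160)/(-1748) = 167*(-1/1748) = -167/1748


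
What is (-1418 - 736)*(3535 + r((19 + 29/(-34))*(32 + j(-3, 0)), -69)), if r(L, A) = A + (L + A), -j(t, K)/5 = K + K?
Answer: -145655634/17 ≈ -8.5680e+6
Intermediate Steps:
j(t, K) = -10*K (j(t, K) = -5*(K + K) = -10*K)
r(L, A) = L + 2*A (r(L, A) = A + (A + L) = L + 2*A)
(-1418 - 736)*(3535 + r((19 + 29/(-34))*(32 + j(-3, 0)), -69)) = (-1418 - 736)*(3535 + ((19 + 29/(-34))*(32 - 10*0) + 2*(-69))) = -2154*(3535 + ((19 + 29*(-1/34))*(32 + 0) - 138)) = -2154*(3535 + ((19 - 29/34)*32 - 138)) = -2154*(3535 + ((617/34)*32 - 138)) = -2154*(3535 + (9872/17 - 138)) = -2154*(3535 + 7526/17) = -2154*67621/17 = -145655634/17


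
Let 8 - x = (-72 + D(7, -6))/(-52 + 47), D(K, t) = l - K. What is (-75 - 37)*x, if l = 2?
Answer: 4144/5 ≈ 828.80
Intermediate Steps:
D(K, t) = 2 - K
x = -37/5 (x = 8 - (-72 + (2 - 1*7))/(-52 + 47) = 8 - (-72 + (2 - 7))/(-5) = 8 - (-72 - 5)*(-1)/5 = 8 - (-77)*(-1)/5 = 8 - 1*77/5 = 8 - 77/5 = -37/5 ≈ -7.4000)
(-75 - 37)*x = (-75 - 37)*(-37/5) = -112*(-37/5) = 4144/5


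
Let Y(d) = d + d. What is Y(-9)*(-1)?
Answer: 18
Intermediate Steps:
Y(d) = 2*d
Y(-9)*(-1) = (2*(-9))*(-1) = -18*(-1) = 18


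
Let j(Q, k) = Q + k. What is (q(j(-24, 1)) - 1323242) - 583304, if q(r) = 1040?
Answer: -1905506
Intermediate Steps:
(q(j(-24, 1)) - 1323242) - 583304 = (1040 - 1323242) - 583304 = -1322202 - 583304 = -1905506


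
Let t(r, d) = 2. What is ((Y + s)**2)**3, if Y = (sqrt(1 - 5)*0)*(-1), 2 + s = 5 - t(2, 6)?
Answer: 1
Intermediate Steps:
s = 1 (s = -2 + (5 - 1*2) = -2 + (5 - 2) = -2 + 3 = 1)
Y = 0 (Y = (sqrt(-4)*0)*(-1) = ((2*I)*0)*(-1) = 0*(-1) = 0)
((Y + s)**2)**3 = ((0 + 1)**2)**3 = (1**2)**3 = 1**3 = 1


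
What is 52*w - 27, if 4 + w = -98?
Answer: -5331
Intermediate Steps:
w = -102 (w = -4 - 98 = -102)
52*w - 27 = 52*(-102) - 27 = -5304 - 27 = -5331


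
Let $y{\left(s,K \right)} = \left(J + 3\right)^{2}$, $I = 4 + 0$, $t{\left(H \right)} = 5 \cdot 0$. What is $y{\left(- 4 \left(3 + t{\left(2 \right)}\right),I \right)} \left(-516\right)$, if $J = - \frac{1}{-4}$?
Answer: $- \frac{21801}{4} \approx -5450.3$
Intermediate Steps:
$J = \frac{1}{4}$ ($J = \left(-1\right) \left(- \frac{1}{4}\right) = \frac{1}{4} \approx 0.25$)
$t{\left(H \right)} = 0$
$I = 4$
$y{\left(s,K \right)} = \frac{169}{16}$ ($y{\left(s,K \right)} = \left(\frac{1}{4} + 3\right)^{2} = \left(\frac{13}{4}\right)^{2} = \frac{169}{16}$)
$y{\left(- 4 \left(3 + t{\left(2 \right)}\right),I \right)} \left(-516\right) = \frac{169}{16} \left(-516\right) = - \frac{21801}{4}$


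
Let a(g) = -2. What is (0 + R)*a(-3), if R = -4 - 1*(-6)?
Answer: -4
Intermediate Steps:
R = 2 (R = -4 + 6 = 2)
(0 + R)*a(-3) = (0 + 2)*(-2) = 2*(-2) = -4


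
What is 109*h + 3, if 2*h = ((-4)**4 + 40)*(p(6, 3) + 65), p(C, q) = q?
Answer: 1096979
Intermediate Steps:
h = 10064 (h = (((-4)**4 + 40)*(3 + 65))/2 = ((256 + 40)*68)/2 = (296*68)/2 = (1/2)*20128 = 10064)
109*h + 3 = 109*10064 + 3 = 1096976 + 3 = 1096979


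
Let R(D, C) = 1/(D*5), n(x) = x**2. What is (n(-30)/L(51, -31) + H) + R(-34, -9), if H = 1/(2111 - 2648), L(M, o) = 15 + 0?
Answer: 5476693/91290 ≈ 59.992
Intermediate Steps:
L(M, o) = 15
R(D, C) = 1/(5*D)
H = -1/537 (H = 1/(-537) = -1/537 ≈ -0.0018622)
(n(-30)/L(51, -31) + H) + R(-34, -9) = ((-30)**2/15 - 1/537) + (1/5)/(-34) = (900*(1/15) - 1/537) + (1/5)*(-1/34) = (60 - 1/537) - 1/170 = 32219/537 - 1/170 = 5476693/91290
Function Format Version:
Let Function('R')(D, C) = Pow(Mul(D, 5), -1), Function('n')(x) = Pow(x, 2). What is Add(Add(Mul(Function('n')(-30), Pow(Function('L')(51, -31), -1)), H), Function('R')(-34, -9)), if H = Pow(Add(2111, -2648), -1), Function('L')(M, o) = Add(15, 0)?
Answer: Rational(5476693, 91290) ≈ 59.992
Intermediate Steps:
Function('L')(M, o) = 15
Function('R')(D, C) = Mul(Rational(1, 5), Pow(D, -1)) (Function('R')(D, C) = Pow(Mul(5, D), -1) = Mul(Rational(1, 5), Pow(D, -1)))
H = Rational(-1, 537) (H = Pow(-537, -1) = Rational(-1, 537) ≈ -0.0018622)
Add(Add(Mul(Function('n')(-30), Pow(Function('L')(51, -31), -1)), H), Function('R')(-34, -9)) = Add(Add(Mul(Pow(-30, 2), Pow(15, -1)), Rational(-1, 537)), Mul(Rational(1, 5), Pow(-34, -1))) = Add(Add(Mul(900, Rational(1, 15)), Rational(-1, 537)), Mul(Rational(1, 5), Rational(-1, 34))) = Add(Add(60, Rational(-1, 537)), Rational(-1, 170)) = Add(Rational(32219, 537), Rational(-1, 170)) = Rational(5476693, 91290)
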